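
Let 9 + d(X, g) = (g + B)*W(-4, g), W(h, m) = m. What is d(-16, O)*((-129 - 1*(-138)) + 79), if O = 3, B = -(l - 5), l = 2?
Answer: 792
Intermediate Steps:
B = 3 (B = -(2 - 5) = -1*(-3) = 3)
d(X, g) = -9 + g*(3 + g) (d(X, g) = -9 + (g + 3)*g = -9 + (3 + g)*g = -9 + g*(3 + g))
d(-16, O)*((-129 - 1*(-138)) + 79) = (-9 + 3² + 3*3)*((-129 - 1*(-138)) + 79) = (-9 + 9 + 9)*((-129 + 138) + 79) = 9*(9 + 79) = 9*88 = 792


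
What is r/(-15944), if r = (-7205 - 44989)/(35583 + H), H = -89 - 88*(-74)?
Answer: 8699/111623944 ≈ 7.7931e-5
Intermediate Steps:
H = 6423 (H = -89 + 6512 = 6423)
r = -8699/7001 (r = (-7205 - 44989)/(35583 + 6423) = -52194/42006 = -52194*1/42006 = -8699/7001 ≈ -1.2425)
r/(-15944) = -8699/7001/(-15944) = -8699/7001*(-1/15944) = 8699/111623944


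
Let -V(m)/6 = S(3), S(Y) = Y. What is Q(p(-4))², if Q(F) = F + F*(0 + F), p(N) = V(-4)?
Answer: 93636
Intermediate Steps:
V(m) = -18 (V(m) = -6*3 = -18)
p(N) = -18
Q(F) = F + F² (Q(F) = F + F*F = F + F²)
Q(p(-4))² = (-18*(1 - 18))² = (-18*(-17))² = 306² = 93636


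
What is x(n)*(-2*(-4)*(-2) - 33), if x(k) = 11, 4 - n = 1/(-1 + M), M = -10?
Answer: -539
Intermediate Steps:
n = 45/11 (n = 4 - 1/(-1 - 10) = 4 - 1/(-11) = 4 - 1*(-1/11) = 4 + 1/11 = 45/11 ≈ 4.0909)
x(n)*(-2*(-4)*(-2) - 33) = 11*(-2*(-4)*(-2) - 33) = 11*(8*(-2) - 33) = 11*(-16 - 33) = 11*(-49) = -539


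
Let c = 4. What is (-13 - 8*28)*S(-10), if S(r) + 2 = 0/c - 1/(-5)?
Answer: 2133/5 ≈ 426.60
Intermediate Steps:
S(r) = -9/5 (S(r) = -2 + (0/4 - 1/(-5)) = -2 + (0*(1/4) - 1*(-1/5)) = -2 + (0 + 1/5) = -2 + 1/5 = -9/5)
(-13 - 8*28)*S(-10) = (-13 - 8*28)*(-9/5) = (-13 - 224)*(-9/5) = -237*(-9/5) = 2133/5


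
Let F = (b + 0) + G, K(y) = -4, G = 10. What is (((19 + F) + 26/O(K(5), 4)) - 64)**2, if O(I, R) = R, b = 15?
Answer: 729/4 ≈ 182.25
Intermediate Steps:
F = 25 (F = (15 + 0) + 10 = 15 + 10 = 25)
(((19 + F) + 26/O(K(5), 4)) - 64)**2 = (((19 + 25) + 26/4) - 64)**2 = ((44 + 26*(1/4)) - 64)**2 = ((44 + 13/2) - 64)**2 = (101/2 - 64)**2 = (-27/2)**2 = 729/4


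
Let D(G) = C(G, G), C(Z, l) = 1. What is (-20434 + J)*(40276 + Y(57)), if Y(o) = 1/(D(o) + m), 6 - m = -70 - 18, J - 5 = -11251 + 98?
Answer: -120839711622/95 ≈ -1.2720e+9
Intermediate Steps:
J = -11148 (J = 5 + (-11251 + 98) = 5 - 11153 = -11148)
D(G) = 1
m = 94 (m = 6 - (-70 - 18) = 6 - 1*(-88) = 6 + 88 = 94)
Y(o) = 1/95 (Y(o) = 1/(1 + 94) = 1/95)
(-20434 + J)*(40276 + Y(57)) = (-20434 - 11148)*(40276 + 1/95) = -31582*3826221/95 = -120839711622/95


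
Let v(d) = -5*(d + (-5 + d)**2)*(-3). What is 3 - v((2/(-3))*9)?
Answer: -1722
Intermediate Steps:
v(d) = 15*d + 15*(-5 + d)**2 (v(d) = -5*(-3*d - 3*(-5 + d)**2) = 15*d + 15*(-5 + d)**2)
3 - v((2/(-3))*9) = 3 - (15*((2/(-3))*9) + 15*(-5 + (2/(-3))*9)**2) = 3 - (15*((2*(-1/3))*9) + 15*(-5 + (2*(-1/3))*9)**2) = 3 - (15*(-2/3*9) + 15*(-5 - 2/3*9)**2) = 3 - (15*(-6) + 15*(-5 - 6)**2) = 3 - (-90 + 15*(-11)**2) = 3 - (-90 + 15*121) = 3 - (-90 + 1815) = 3 - 1*1725 = 3 - 1725 = -1722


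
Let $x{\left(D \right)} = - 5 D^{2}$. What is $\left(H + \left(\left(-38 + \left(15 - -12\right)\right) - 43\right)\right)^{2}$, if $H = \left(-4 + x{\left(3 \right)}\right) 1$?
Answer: $10609$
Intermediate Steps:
$H = -49$ ($H = \left(-4 - 5 \cdot 3^{2}\right) 1 = \left(-4 - 45\right) 1 = \left(-49\right) 1 = -49$)
$\left(H + \left(\left(-38 + \left(15 - -12\right)\right) - 43\right)\right)^{2} = \left(-49 + \left(\left(-38 + \left(15 - -12\right)\right) - 43\right)\right)^{2} = \left(-49 + \left(\left(-38 + \left(15 + 12\right)\right) - 43\right)\right)^{2} = \left(-49 + \left(\left(-38 + 27\right) - 43\right)\right)^{2} = \left(-49 - 54\right)^{2} = \left(-103\right)^{2} = 10609$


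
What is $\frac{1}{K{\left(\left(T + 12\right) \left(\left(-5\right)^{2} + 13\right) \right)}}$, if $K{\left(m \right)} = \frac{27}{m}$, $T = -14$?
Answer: $- \frac{76}{27} \approx -2.8148$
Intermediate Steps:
$\frac{1}{K{\left(\left(T + 12\right) \left(\left(-5\right)^{2} + 13\right) \right)}} = \frac{1}{27 \frac{1}{\left(-14 + 12\right) \left(\left(-5\right)^{2} + 13\right)}} = \frac{1}{27 \frac{1}{\left(-2\right) \left(25 + 13\right)}} = \frac{1}{27 \frac{1}{\left(-2\right) 38}} = \frac{1}{27 \frac{1}{-76}} = \frac{1}{27 \left(- \frac{1}{76}\right)} = \frac{1}{- \frac{27}{76}} = - \frac{76}{27}$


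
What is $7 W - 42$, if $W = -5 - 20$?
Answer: $-217$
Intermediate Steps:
$W = -25$ ($W = -5 - 20 = -25$)
$7 W - 42 = 7 \left(-25\right) - 42 = -175 - 42 = -217$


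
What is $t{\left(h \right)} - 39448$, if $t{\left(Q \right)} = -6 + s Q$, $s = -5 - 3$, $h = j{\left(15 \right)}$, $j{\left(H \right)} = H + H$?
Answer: $-39694$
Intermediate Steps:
$j{\left(H \right)} = 2 H$
$h = 30$ ($h = 2 \cdot 15 = 30$)
$s = -8$ ($s = -5 - 3 = -8$)
$t{\left(Q \right)} = -6 - 8 Q$
$t{\left(h \right)} - 39448 = \left(-6 - 240\right) - 39448 = -246 - 39448 = -39694$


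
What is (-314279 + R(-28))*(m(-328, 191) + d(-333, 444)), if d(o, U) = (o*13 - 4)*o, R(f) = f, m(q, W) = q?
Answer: -453407020227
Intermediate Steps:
d(o, U) = o*(-4 + 13*o) (d(o, U) = (13*o - 4)*o = (-4 + 13*o)*o = o*(-4 + 13*o))
(-314279 + R(-28))*(m(-328, 191) + d(-333, 444)) = (-314279 - 28)*(-328 - 333*(-4 + 13*(-333))) = -314307*(-328 - 333*(-4 - 4329)) = -314307*(-328 - 333*(-4333)) = -314307*(-328 + 1442889) = -314307*1442561 = -453407020227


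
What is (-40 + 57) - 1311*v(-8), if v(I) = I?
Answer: 10505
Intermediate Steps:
(-40 + 57) - 1311*v(-8) = (-40 + 57) - 1311*(-8) = 17 + 10488 = 10505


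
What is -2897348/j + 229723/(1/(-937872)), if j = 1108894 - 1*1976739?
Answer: -186977873015644972/867845 ≈ -2.1545e+11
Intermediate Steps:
j = -867845 (j = 1108894 - 1976739 = -867845)
-2897348/j + 229723/(1/(-937872)) = -2897348/(-867845) + 229723/(1/(-937872)) = -2897348*(-1/867845) + 229723/(-1/937872) = 2897348/867845 + 229723*(-937872) = 2897348/867845 - 215450769456 = -186977873015644972/867845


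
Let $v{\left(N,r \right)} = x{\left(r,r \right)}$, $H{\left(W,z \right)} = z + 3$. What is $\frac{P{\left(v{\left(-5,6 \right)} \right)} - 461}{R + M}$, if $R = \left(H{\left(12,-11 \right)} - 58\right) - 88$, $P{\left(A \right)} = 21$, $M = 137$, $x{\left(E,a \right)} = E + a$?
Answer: $\frac{440}{17} \approx 25.882$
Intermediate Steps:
$H{\left(W,z \right)} = 3 + z$
$v{\left(N,r \right)} = 2 r$ ($v{\left(N,r \right)} = r + r = 2 r$)
$R = -154$ ($R = \left(\left(3 - 11\right) - 58\right) - 88 = \left(-8 - 58\right) - 88 = -66 - 88 = -154$)
$\frac{P{\left(v{\left(-5,6 \right)} \right)} - 461}{R + M} = \frac{21 - 461}{-154 + 137} = - \frac{440}{-17} = \left(-440\right) \left(- \frac{1}{17}\right) = \frac{440}{17}$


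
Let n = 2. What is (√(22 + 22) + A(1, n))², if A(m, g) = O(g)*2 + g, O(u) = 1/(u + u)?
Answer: 201/4 + 10*√11 ≈ 83.416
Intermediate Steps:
O(u) = 1/(2*u)
A(m, g) = g + 1/g (A(m, g) = (1/(2*g))*2 + g = 1/g + g = g + 1/g)
(√(22 + 22) + A(1, n))² = (√(22 + 22) + (2 + 1/2))² = (√44 + (2 + ½))² = (2*√11 + 5/2)² = (5/2 + 2*√11)²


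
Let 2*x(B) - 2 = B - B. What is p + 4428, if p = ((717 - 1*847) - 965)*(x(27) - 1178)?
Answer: 1293243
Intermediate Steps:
x(B) = 1 (x(B) = 1 + (B - B)/2 = 1 + (1/2)*0 = 1 + 0 = 1)
p = 1288815 (p = ((717 - 1*847) - 965)*(1 - 1178) = ((717 - 847) - 965)*(-1177) = (-130 - 965)*(-1177) = -1095*(-1177) = 1288815)
p + 4428 = 1288815 + 4428 = 1293243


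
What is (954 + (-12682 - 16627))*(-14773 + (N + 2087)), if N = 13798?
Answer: -31530760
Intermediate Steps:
(954 + (-12682 - 16627))*(-14773 + (N + 2087)) = (954 + (-12682 - 16627))*(-14773 + (13798 + 2087)) = (954 - 29309)*(-14773 + 15885) = -28355*1112 = -31530760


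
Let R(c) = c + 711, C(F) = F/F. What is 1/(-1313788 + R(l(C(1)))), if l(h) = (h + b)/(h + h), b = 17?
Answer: -1/1313068 ≈ -7.6158e-7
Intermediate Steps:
C(F) = 1
l(h) = (17 + h)/(2*h) (l(h) = (h + 17)/(h + h) = (17 + h)/((2*h)) = (17 + h)*(1/(2*h)) = (17 + h)/(2*h))
R(c) = 711 + c
1/(-1313788 + R(l(C(1)))) = 1/(-1313788 + (711 + (1/2)*(17 + 1)/1)) = 1/(-1313788 + (711 + (1/2)*1*18)) = 1/(-1313788 + (711 + 9)) = 1/(-1313788 + 720) = 1/(-1313068) = -1/1313068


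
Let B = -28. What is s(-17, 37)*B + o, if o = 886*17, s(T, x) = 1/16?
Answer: 60241/4 ≈ 15060.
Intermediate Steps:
s(T, x) = 1/16
o = 15062
s(-17, 37)*B + o = (1/16)*(-28) + 15062 = -7/4 + 15062 = 60241/4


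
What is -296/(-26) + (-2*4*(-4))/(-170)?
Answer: 12372/1105 ≈ 11.196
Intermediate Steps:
-296/(-26) + (-2*4*(-4))/(-170) = -296*(-1/26) - 8*(-4)*(-1/170) = 148/13 + 32*(-1/170) = 148/13 - 16/85 = 12372/1105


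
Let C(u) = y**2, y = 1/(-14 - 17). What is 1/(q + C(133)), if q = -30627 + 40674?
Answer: 961/9655168 ≈ 9.9532e-5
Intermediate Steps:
y = -1/31 (y = 1/(-31) = -1/31 ≈ -0.032258)
q = 10047
C(u) = 1/961 (C(u) = (-1/31)**2 = 1/961)
1/(q + C(133)) = 1/(10047 + 1/961) = 1/(9655168/961) = 961/9655168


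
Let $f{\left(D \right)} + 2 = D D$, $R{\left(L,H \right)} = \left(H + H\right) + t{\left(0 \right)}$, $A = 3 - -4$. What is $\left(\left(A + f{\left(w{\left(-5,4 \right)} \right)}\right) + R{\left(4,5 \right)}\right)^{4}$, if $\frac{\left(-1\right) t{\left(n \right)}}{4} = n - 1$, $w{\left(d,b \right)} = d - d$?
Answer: $130321$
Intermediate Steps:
$w{\left(d,b \right)} = 0$
$A = 7$ ($A = 3 + 4 = 7$)
$t{\left(n \right)} = 4 - 4 n$ ($t{\left(n \right)} = - 4 \left(n - 1\right) = - 4 \left(-1 + n\right) = 4 - 4 n$)
$R{\left(L,H \right)} = 4 + 2 H$ ($R{\left(L,H \right)} = \left(H + H\right) + \left(4 - 0\right) = 2 H + \left(4 + 0\right) = 2 H + 4 = 4 + 2 H$)
$f{\left(D \right)} = -2 + D^{2}$ ($f{\left(D \right)} = -2 + D D = -2 + D^{2}$)
$\left(\left(A + f{\left(w{\left(-5,4 \right)} \right)}\right) + R{\left(4,5 \right)}\right)^{4} = \left(\left(7 - \left(2 - 0^{2}\right)\right) + \left(4 + 2 \cdot 5\right)\right)^{4} = \left(\left(7 + \left(-2 + 0\right)\right) + \left(4 + 10\right)\right)^{4} = \left(\left(7 - 2\right) + 14\right)^{4} = \left(5 + 14\right)^{4} = 19^{4} = 130321$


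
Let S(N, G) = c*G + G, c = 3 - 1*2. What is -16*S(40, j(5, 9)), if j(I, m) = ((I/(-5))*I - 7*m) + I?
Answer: 2016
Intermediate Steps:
j(I, m) = I - 7*m - I**2/5 (j(I, m) = ((I*(-1/5))*I - 7*m) + I = ((-I/5)*I - 7*m) + I = (-I**2/5 - 7*m) + I = (-7*m - I**2/5) + I = I - 7*m - I**2/5)
c = 1 (c = 3 - 2 = 1)
S(N, G) = 2*G (S(N, G) = 1*G + G = G + G = 2*G)
-16*S(40, j(5, 9)) = -32*(5 - 7*9 - 1/5*5**2) = -32*(5 - 63 - 1/5*25) = -32*(5 - 63 - 5) = -32*(-63) = -16*(-126) = 2016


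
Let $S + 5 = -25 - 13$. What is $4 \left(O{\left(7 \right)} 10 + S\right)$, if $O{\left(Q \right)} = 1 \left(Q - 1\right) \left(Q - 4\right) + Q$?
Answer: $828$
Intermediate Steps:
$O{\left(Q \right)} = Q + \left(-1 + Q\right) \left(-4 + Q\right)$ ($O{\left(Q \right)} = 1 \left(-1 + Q\right) \left(-4 + Q\right) + Q = \left(-1 + Q\right) \left(-4 + Q\right) + Q = Q + \left(-1 + Q\right) \left(-4 + Q\right)$)
$S = -43$ ($S = -5 - 38 = -43$)
$4 \left(O{\left(7 \right)} 10 + S\right) = 4 \left(\left(4 + 7^{2} - 28\right) 10 - 43\right) = 4 \left(\left(4 + 49 - 28\right) 10 - 43\right) = 4 \left(25 \cdot 10 - 43\right) = 4 \left(250 - 43\right) = 4 \cdot 207 = 828$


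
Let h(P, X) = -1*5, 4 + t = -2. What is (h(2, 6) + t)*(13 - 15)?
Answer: 22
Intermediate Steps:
t = -6 (t = -4 - 2 = -6)
h(P, X) = -5
(h(2, 6) + t)*(13 - 15) = (-5 - 6)*(13 - 15) = -11*(-2) = 22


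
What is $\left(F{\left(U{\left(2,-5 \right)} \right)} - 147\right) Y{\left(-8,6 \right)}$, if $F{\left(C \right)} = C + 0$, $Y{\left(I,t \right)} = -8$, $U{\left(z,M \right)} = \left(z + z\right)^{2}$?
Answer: $1048$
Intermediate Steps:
$U{\left(z,M \right)} = 4 z^{2}$ ($U{\left(z,M \right)} = \left(2 z\right)^{2} = 4 z^{2}$)
$F{\left(C \right)} = C$
$\left(F{\left(U{\left(2,-5 \right)} \right)} - 147\right) Y{\left(-8,6 \right)} = \left(4 \cdot 2^{2} - 147\right) \left(-8\right) = \left(4 \cdot 4 - 147\right) \left(-8\right) = \left(16 - 147\right) \left(-8\right) = \left(-131\right) \left(-8\right) = 1048$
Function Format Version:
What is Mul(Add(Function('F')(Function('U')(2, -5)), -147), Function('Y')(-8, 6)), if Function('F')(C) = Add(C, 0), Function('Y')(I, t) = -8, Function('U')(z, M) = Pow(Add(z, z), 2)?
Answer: 1048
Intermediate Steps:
Function('U')(z, M) = Mul(4, Pow(z, 2)) (Function('U')(z, M) = Pow(Mul(2, z), 2) = Mul(4, Pow(z, 2)))
Function('F')(C) = C
Mul(Add(Function('F')(Function('U')(2, -5)), -147), Function('Y')(-8, 6)) = Mul(Add(Mul(4, Pow(2, 2)), -147), -8) = Mul(Add(Mul(4, 4), -147), -8) = Mul(Add(16, -147), -8) = Mul(-131, -8) = 1048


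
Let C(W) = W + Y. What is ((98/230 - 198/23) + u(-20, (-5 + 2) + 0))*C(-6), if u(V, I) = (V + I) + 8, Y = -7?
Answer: 34658/115 ≈ 301.37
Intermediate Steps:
C(W) = -7 + W (C(W) = W - 7 = -7 + W)
u(V, I) = 8 + I + V (u(V, I) = (I + V) + 8 = 8 + I + V)
((98/230 - 198/23) + u(-20, (-5 + 2) + 0))*C(-6) = ((98/230 - 198/23) + (8 + ((-5 + 2) + 0) - 20))*(-7 - 6) = ((98*(1/230) - 198*1/23) + (8 + (-3 + 0) - 20))*(-13) = ((49/115 - 198/23) + (8 - 3 - 20))*(-13) = (-941/115 - 15)*(-13) = -2666/115*(-13) = 34658/115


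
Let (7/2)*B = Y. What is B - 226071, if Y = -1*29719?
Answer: -1641935/7 ≈ -2.3456e+5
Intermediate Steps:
Y = -29719
B = -59438/7 (B = (2/7)*(-29719) = -59438/7 ≈ -8491.1)
B - 226071 = -59438/7 - 226071 = -1641935/7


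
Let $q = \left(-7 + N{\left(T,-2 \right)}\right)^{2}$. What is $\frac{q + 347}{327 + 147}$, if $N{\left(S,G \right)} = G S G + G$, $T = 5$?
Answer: $\frac{78}{79} \approx 0.98734$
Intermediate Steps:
$N{\left(S,G \right)} = G + S G^{2}$ ($N{\left(S,G \right)} = S G^{2} + G = G + S G^{2}$)
$q = 121$ ($q = \left(-7 - 2 \left(1 - 10\right)\right)^{2} = \left(-7 - -18\right)^{2} = \left(-7 + 18\right)^{2} = 11^{2} = 121$)
$\frac{q + 347}{327 + 147} = \frac{121 + 347}{327 + 147} = \frac{468}{474} = 468 \cdot \frac{1}{474} = \frac{78}{79}$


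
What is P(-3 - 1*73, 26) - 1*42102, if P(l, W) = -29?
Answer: -42131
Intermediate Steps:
P(-3 - 1*73, 26) - 1*42102 = -29 - 1*42102 = -29 - 42102 = -42131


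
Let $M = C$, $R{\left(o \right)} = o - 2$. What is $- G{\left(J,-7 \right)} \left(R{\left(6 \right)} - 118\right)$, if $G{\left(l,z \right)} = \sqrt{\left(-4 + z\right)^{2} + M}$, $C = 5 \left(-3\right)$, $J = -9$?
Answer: $114 \sqrt{106} \approx 1173.7$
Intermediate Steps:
$C = -15$
$R{\left(o \right)} = -2 + o$
$M = -15$
$G{\left(l,z \right)} = \sqrt{-15 + \left(-4 + z\right)^{2}}$ ($G{\left(l,z \right)} = \sqrt{\left(-4 + z\right)^{2} - 15} = \sqrt{-15 + \left(-4 + z\right)^{2}}$)
$- G{\left(J,-7 \right)} \left(R{\left(6 \right)} - 118\right) = - \sqrt{-15 + \left(-4 - 7\right)^{2}} \left(\left(-2 + 6\right) - 118\right) = - \sqrt{-15 + \left(-11\right)^{2}} \left(4 - 118\right) = - \sqrt{-15 + 121} \left(-114\right) = - \sqrt{106} \left(-114\right) = - \left(-114\right) \sqrt{106} = 114 \sqrt{106}$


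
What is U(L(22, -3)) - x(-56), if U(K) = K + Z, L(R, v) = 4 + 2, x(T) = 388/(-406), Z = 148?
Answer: 31456/203 ≈ 154.96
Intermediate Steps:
x(T) = -194/203 (x(T) = 388*(-1/406) = -194/203)
L(R, v) = 6
U(K) = 148 + K (U(K) = K + 148 = 148 + K)
U(L(22, -3)) - x(-56) = (148 + 6) - 1*(-194/203) = 154 + 194/203 = 31456/203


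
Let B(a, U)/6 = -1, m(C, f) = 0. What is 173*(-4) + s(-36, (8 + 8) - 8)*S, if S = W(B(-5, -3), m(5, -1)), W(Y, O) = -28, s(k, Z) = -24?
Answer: -20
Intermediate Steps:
B(a, U) = -6 (B(a, U) = 6*(-1) = -6)
S = -28
173*(-4) + s(-36, (8 + 8) - 8)*S = 173*(-4) - 24*(-28) = -692 + 672 = -20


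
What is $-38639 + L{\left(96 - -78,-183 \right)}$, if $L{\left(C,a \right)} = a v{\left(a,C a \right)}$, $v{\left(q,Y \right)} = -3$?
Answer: $-38090$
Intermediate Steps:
$L{\left(C,a \right)} = - 3 a$ ($L{\left(C,a \right)} = a \left(-3\right) = - 3 a$)
$-38639 + L{\left(96 - -78,-183 \right)} = -38639 - -549 = -38639 + 549 = -38090$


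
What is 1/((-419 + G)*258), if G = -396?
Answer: -1/210270 ≈ -4.7558e-6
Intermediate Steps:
1/((-419 + G)*258) = 1/((-419 - 396)*258) = 1/(-815*258) = 1/(-210270) = -1/210270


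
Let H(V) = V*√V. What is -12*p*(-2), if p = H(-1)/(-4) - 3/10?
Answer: -36/5 + 6*I ≈ -7.2 + 6.0*I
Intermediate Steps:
H(V) = V^(3/2)
p = -3/10 + I/4 (p = (-1)^(3/2)/(-4) - 3/10 = -I*(-¼) - 3*⅒ = I/4 - 3/10 = -3/10 + I/4 ≈ -0.3 + 0.25*I)
-12*p*(-2) = -12*(-3/10 + I/4)*(-2) = (18/5 - 3*I)*(-2) = -36/5 + 6*I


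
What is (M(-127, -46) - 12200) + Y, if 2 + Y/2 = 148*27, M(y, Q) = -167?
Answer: -4379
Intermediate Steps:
Y = 7988 (Y = -4 + 2*(148*27) = -4 + 2*3996 = -4 + 7992 = 7988)
(M(-127, -46) - 12200) + Y = (-167 - 12200) + 7988 = -12367 + 7988 = -4379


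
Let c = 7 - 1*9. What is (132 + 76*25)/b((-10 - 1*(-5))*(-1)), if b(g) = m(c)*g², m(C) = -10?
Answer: -1016/125 ≈ -8.1280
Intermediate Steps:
c = -2 (c = 7 - 9 = -2)
b(g) = -10*g²
(132 + 76*25)/b((-10 - 1*(-5))*(-1)) = (132 + 76*25)/((-10*(-10 - 1*(-5))²)) = (132 + 1900)/((-10*(-10 + 5)²)) = 2032/((-10*(-5*(-1))²)) = 2032/((-10*5²)) = 2032/((-10*25)) = 2032/(-250) = 2032*(-1/250) = -1016/125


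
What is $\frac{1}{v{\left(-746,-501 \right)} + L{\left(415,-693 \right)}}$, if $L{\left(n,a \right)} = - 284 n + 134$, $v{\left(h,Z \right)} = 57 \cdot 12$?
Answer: $- \frac{1}{117042} \approx -8.5439 \cdot 10^{-6}$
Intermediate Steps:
$v{\left(h,Z \right)} = 684$
$L{\left(n,a \right)} = 134 - 284 n$
$\frac{1}{v{\left(-746,-501 \right)} + L{\left(415,-693 \right)}} = \frac{1}{684 + \left(134 - 117860\right)} = \frac{1}{684 - 117726} = \frac{1}{-117042} = - \frac{1}{117042}$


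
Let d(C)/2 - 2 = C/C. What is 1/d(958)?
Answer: ⅙ ≈ 0.16667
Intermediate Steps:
d(C) = 6 (d(C) = 4 + 2*(C/C) = 4 + 2*1 = 4 + 2 = 6)
1/d(958) = 1/6 = ⅙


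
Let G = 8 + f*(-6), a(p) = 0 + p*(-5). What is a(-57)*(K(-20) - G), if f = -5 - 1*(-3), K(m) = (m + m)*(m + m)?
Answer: 450300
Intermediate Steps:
K(m) = 4*m² (K(m) = (2*m)*(2*m) = 4*m²)
f = -2 (f = -5 + 3 = -2)
a(p) = -5*p (a(p) = 0 - 5*p = -5*p)
G = 20 (G = 8 - 2*(-6) = 8 + 12 = 20)
a(-57)*(K(-20) - G) = (-5*(-57))*(4*(-20)² - 1*20) = 285*(4*400 - 20) = 285*(1600 - 20) = 285*1580 = 450300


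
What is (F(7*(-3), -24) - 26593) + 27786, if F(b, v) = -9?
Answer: 1184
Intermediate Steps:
(F(7*(-3), -24) - 26593) + 27786 = (-9 - 26593) + 27786 = -26602 + 27786 = 1184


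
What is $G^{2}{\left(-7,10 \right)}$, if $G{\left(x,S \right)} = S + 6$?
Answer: $256$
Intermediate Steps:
$G{\left(x,S \right)} = 6 + S$
$G^{2}{\left(-7,10 \right)} = \left(6 + 10\right)^{2} = 16^{2} = 256$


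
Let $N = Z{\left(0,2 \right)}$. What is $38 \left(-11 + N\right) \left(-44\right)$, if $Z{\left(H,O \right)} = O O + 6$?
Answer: $1672$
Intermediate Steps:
$Z{\left(H,O \right)} = 6 + O^{2}$ ($Z{\left(H,O \right)} = O^{2} + 6 = 6 + O^{2}$)
$N = 10$ ($N = 6 + 2^{2} = 6 + 4 = 10$)
$38 \left(-11 + N\right) \left(-44\right) = 38 \left(-11 + 10\right) \left(-44\right) = 38 \left(-1\right) \left(-44\right) = \left(-38\right) \left(-44\right) = 1672$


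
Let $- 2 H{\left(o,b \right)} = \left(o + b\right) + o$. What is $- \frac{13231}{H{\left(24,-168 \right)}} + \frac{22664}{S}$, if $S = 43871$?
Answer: $- \frac{579097361}{2632260} \approx -220.0$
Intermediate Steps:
$H{\left(o,b \right)} = - o - \frac{b}{2}$ ($H{\left(o,b \right)} = - \frac{\left(o + b\right) + o}{2} = - \frac{\left(b + o\right) + o}{2} = - \frac{b + 2 o}{2} = - o - \frac{b}{2}$)
$- \frac{13231}{H{\left(24,-168 \right)}} + \frac{22664}{S} = - \frac{13231}{\left(-1\right) 24 - -84} + \frac{22664}{43871} = - \frac{13231}{-24 + 84} + 22664 \cdot \frac{1}{43871} = - \frac{13231}{60} + \frac{22664}{43871} = - \frac{579097361}{2632260}$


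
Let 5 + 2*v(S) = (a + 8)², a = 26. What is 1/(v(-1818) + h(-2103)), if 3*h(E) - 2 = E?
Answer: -6/749 ≈ -0.0080107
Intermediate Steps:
v(S) = 1151/2 (v(S) = -5/2 + (26 + 8)²/2 = -5/2 + (½)*34² = -5/2 + (½)*1156 = -5/2 + 578 = 1151/2)
h(E) = ⅔ + E/3
1/(v(-1818) + h(-2103)) = 1/(1151/2 + (⅔ + (⅓)*(-2103))) = 1/(1151/2 + (⅔ - 701)) = 1/(1151/2 - 2101/3) = 1/(-749/6) = -6/749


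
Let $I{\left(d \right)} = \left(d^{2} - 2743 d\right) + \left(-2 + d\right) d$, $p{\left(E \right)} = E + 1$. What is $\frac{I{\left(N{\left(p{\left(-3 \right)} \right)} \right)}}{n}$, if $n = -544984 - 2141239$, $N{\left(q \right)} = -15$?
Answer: $- \frac{41625}{2686223} \approx -0.015496$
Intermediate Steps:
$p{\left(E \right)} = 1 + E$
$n = -2686223$ ($n = -544984 - 2141239 = -2686223$)
$I{\left(d \right)} = d^{2} - 2743 d + d \left(-2 + d\right)$ ($I{\left(d \right)} = \left(d^{2} - 2743 d\right) + d \left(-2 + d\right) = d^{2} - 2743 d + d \left(-2 + d\right)$)
$\frac{I{\left(N{\left(p{\left(-3 \right)} \right)} \right)}}{n} = \frac{\left(-15\right) \left(-2745 + 2 \left(-15\right)\right)}{-2686223} = - 15 \left(-2745 - 30\right) \left(- \frac{1}{2686223}\right) = \left(-15\right) \left(-2775\right) \left(- \frac{1}{2686223}\right) = 41625 \left(- \frac{1}{2686223}\right) = - \frac{41625}{2686223}$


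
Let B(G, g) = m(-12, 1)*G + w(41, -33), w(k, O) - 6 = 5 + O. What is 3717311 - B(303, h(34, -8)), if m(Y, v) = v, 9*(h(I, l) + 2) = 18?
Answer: 3717030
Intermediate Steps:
h(I, l) = 0 (h(I, l) = -2 + (⅑)*18 = -2 + 2 = 0)
w(k, O) = 11 + O (w(k, O) = 6 + (5 + O) = 11 + O)
B(G, g) = -22 + G (B(G, g) = 1*G + (11 - 33) = G - 22 = -22 + G)
3717311 - B(303, h(34, -8)) = 3717311 - (-22 + 303) = 3717311 - 1*281 = 3717311 - 281 = 3717030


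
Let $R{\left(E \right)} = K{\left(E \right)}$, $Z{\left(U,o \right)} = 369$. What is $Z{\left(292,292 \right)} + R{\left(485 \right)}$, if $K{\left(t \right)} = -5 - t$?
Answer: $-121$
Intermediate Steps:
$R{\left(E \right)} = -5 - E$
$Z{\left(292,292 \right)} + R{\left(485 \right)} = 369 - 490 = -121$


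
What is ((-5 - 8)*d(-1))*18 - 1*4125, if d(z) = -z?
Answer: -4359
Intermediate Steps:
((-5 - 8)*d(-1))*18 - 1*4125 = ((-5 - 8)*(-1*(-1)))*18 - 1*4125 = -13*1*18 - 4125 = -13*18 - 4125 = -234 - 4125 = -4359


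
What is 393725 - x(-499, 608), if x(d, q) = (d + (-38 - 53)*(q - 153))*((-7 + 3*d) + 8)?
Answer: -62294659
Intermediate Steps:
x(d, q) = (1 + 3*d)*(13923 + d - 91*q) (x(d, q) = (d - 91*(-153 + q))*(1 + 3*d) = (d + (13923 - 91*q))*(1 + 3*d) = (13923 + d - 91*q)*(1 + 3*d) = (1 + 3*d)*(13923 + d - 91*q))
393725 - x(-499, 608) = 393725 - (13923 - 91*608 + 3*(-499)² + 41770*(-499) - 273*(-499)*608) = 393725 - (13923 - 55328 + 3*249001 - 20843230 + 82826016) = 393725 - (13923 - 55328 + 747003 - 20843230 + 82826016) = 393725 - 1*62688384 = 393725 - 62688384 = -62294659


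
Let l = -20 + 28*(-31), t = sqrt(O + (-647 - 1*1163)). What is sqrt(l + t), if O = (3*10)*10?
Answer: sqrt(-888 + I*sqrt(1510)) ≈ 0.65185 + 29.806*I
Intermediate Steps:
O = 300 (O = 30*10 = 300)
t = I*sqrt(1510) (t = sqrt(300 + (-647 - 1*1163)) = sqrt(300 + (-647 - 1163)) = sqrt(300 - 1810) = sqrt(-1510) = I*sqrt(1510) ≈ 38.859*I)
l = -888 (l = -20 - 868 = -888)
sqrt(l + t) = sqrt(-888 + I*sqrt(1510))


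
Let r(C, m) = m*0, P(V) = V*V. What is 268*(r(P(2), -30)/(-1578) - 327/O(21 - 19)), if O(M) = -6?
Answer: 14606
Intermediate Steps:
P(V) = V²
r(C, m) = 0
268*(r(P(2), -30)/(-1578) - 327/O(21 - 19)) = 268*(0/(-1578) - 327/(-6)) = 268*(0*(-1/1578) - 327*(-⅙)) = 268*(0 + 109/2) = 268*(109/2) = 14606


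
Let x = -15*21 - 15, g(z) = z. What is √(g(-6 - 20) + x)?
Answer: 2*I*√89 ≈ 18.868*I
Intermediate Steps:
x = -330 (x = -315 - 15 = -330)
√(g(-6 - 20) + x) = √((-6 - 20) - 330) = √(-26 - 330) = √(-356) = 2*I*√89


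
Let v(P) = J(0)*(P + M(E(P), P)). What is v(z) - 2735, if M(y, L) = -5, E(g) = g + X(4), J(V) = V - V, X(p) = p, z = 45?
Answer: -2735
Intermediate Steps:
J(V) = 0
E(g) = 4 + g (E(g) = g + 4 = 4 + g)
v(P) = 0 (v(P) = 0*(P - 5) = 0*(-5 + P) = 0)
v(z) - 2735 = 0 - 2735 = -2735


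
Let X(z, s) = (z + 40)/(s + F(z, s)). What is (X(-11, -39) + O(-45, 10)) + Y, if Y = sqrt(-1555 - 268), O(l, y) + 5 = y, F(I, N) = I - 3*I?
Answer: 56/17 + I*sqrt(1823) ≈ 3.2941 + 42.697*I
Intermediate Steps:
F(I, N) = -2*I
O(l, y) = -5 + y
X(z, s) = (40 + z)/(s - 2*z) (X(z, s) = (z + 40)/(s - 2*z) = (40 + z)/(s - 2*z))
Y = I*sqrt(1823) (Y = sqrt(-1823) = I*sqrt(1823) ≈ 42.697*I)
(X(-11, -39) + O(-45, 10)) + Y = ((40 - 11)/(-39 - 2*(-11)) + (-5 + 10)) + I*sqrt(1823) = (29/(-39 + 22) + 5) + I*sqrt(1823) = (29/(-17) + 5) + I*sqrt(1823) = (-1/17*29 + 5) + I*sqrt(1823) = (-29/17 + 5) + I*sqrt(1823) = 56/17 + I*sqrt(1823)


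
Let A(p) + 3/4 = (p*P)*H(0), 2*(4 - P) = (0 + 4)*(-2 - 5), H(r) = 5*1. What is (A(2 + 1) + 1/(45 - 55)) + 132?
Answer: 8023/20 ≈ 401.15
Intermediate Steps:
H(r) = 5
P = 18 (P = 4 - (0 + 4)*(-2 - 5)/2 = 4 - 2*(-7) = 4 - ½*(-28) = 4 + 14 = 18)
A(p) = -¾ + 90*p (A(p) = -¾ + (p*18)*5 = -¾ + (18*p)*5 = -¾ + 90*p)
(A(2 + 1) + 1/(45 - 55)) + 132 = ((-¾ + 90*(2 + 1)) + 1/(45 - 55)) + 132 = ((-¾ + 90*3) + 1/(-10)) + 132 = ((-¾ + 270) - ⅒) + 132 = (1077/4 - ⅒) + 132 = 5383/20 + 132 = 8023/20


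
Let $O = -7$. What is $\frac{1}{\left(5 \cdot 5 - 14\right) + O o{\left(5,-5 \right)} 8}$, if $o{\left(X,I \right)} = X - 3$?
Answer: $- \frac{1}{101} \approx -0.009901$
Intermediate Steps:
$o{\left(X,I \right)} = -3 + X$
$\frac{1}{\left(5 \cdot 5 - 14\right) + O o{\left(5,-5 \right)} 8} = \frac{1}{\left(5 \cdot 5 - 14\right) + - 7 \left(-3 + 5\right) 8} = \frac{1}{\left(25 - 14\right) + \left(-7\right) 2 \cdot 8} = \frac{1}{11 - 112} = \frac{1}{-101} = - \frac{1}{101}$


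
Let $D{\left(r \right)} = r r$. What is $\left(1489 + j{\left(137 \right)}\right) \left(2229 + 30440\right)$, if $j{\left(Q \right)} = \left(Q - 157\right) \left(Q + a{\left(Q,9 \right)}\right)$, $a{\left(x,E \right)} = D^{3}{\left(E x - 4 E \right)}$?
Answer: $-1921899788574945411534939$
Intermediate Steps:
$D{\left(r \right)} = r^{2}$
$a{\left(x,E \right)} = \left(- 4 E + E x\right)^{6}$ ($a{\left(x,E \right)} = \left(\left(E x - 4 E\right)^{2}\right)^{3} = \left(\left(- 4 E + E x\right)^{2}\right)^{3} = \left(- 4 E + E x\right)^{6}$)
$j{\left(Q \right)} = \left(-157 + Q\right) \left(Q + 531441 \left(-4 + Q\right)^{6}\right)$ ($j{\left(Q \right)} = \left(Q - 157\right) \left(Q + 9^{6} \left(-4 + Q\right)^{6}\right) = \left(-157 + Q\right) \left(Q + 531441 \left(-4 + Q\right)^{6}\right)$)
$\left(1489 + j{\left(137 \right)}\right) \left(2229 + 30440\right) = \left(1489 + \left(137^{2} - 83436237 \left(-4 + 137\right)^{6} - 21509 + 531441 \cdot 137 \left(-4 + 137\right)^{6}\right)\right) \left(2229 + 30440\right) = \left(1489 + \left(18769 - 83436237 \cdot 133^{6} - 21509 + 531441 \cdot 137 \cdot 133^{6}\right)\right) 32669 = \left(1489 + \left(18769 - 461811299406572627253 - 21509 + 531441 \cdot 137 \cdot 5534900853769\right)\right) 32669 = \left(1489 + \left(18769 - 461811299406572627253 - 21509 + 402981834514015604673\right)\right) 32669 = \left(1489 - 58829464892557025320\right) 32669 = \left(-58829464892557023831\right) 32669 = -1921899788574945411534939$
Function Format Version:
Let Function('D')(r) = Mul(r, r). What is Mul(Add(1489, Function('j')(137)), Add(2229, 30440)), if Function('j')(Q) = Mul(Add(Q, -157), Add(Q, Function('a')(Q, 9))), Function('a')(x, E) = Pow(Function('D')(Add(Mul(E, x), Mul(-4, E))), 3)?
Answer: -1921899788574945411534939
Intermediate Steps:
Function('D')(r) = Pow(r, 2)
Function('a')(x, E) = Pow(Add(Mul(-4, E), Mul(E, x)), 6) (Function('a')(x, E) = Pow(Pow(Add(Mul(E, x), Mul(-4, E)), 2), 3) = Pow(Pow(Add(Mul(-4, E), Mul(E, x)), 2), 3) = Pow(Add(Mul(-4, E), Mul(E, x)), 6))
Function('j')(Q) = Mul(Add(-157, Q), Add(Q, Mul(531441, Pow(Add(-4, Q), 6)))) (Function('j')(Q) = Mul(Add(Q, -157), Add(Q, Mul(Pow(9, 6), Pow(Add(-4, Q), 6)))) = Mul(Add(-157, Q), Add(Q, Mul(531441, Pow(Add(-4, Q), 6)))))
Mul(Add(1489, Function('j')(137)), Add(2229, 30440)) = Mul(Add(1489, Add(Pow(137, 2), Mul(-83436237, Pow(Add(-4, 137), 6)), Mul(-157, 137), Mul(531441, 137, Pow(Add(-4, 137), 6)))), Add(2229, 30440)) = Mul(Add(1489, Add(18769, Mul(-83436237, Pow(133, 6)), -21509, Mul(531441, 137, Pow(133, 6)))), 32669) = Mul(Add(1489, Add(18769, Mul(-83436237, 5534900853769), -21509, Mul(531441, 137, 5534900853769))), 32669) = Mul(Add(1489, Add(18769, -461811299406572627253, -21509, 402981834514015604673)), 32669) = Mul(Add(1489, -58829464892557025320), 32669) = Mul(-58829464892557023831, 32669) = -1921899788574945411534939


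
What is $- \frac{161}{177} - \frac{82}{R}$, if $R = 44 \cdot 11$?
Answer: $- \frac{46219}{42834} \approx -1.079$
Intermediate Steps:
$R = 484$
$- \frac{161}{177} - \frac{82}{R} = - \frac{161}{177} - \frac{82}{484} = \left(-161\right) \frac{1}{177} - \frac{41}{242} = - \frac{161}{177} - \frac{41}{242} = - \frac{46219}{42834}$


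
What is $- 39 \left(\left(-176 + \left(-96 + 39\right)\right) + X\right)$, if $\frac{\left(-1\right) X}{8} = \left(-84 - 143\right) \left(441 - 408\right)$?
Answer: $-2328105$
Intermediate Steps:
$X = 59928$ ($X = - 8 \left(-84 - 143\right) \left(441 - 408\right) = - 8 \left(\left(-227\right) 33\right) = \left(-8\right) \left(-7491\right) = 59928$)
$- 39 \left(\left(-176 + \left(-96 + 39\right)\right) + X\right) = - 39 \left(\left(-176 + \left(-96 + 39\right)\right) + 59928\right) = - 39 \left(\left(-176 - 57\right) + 59928\right) = - 39 \left(-233 + 59928\right) = \left(-39\right) 59695 = -2328105$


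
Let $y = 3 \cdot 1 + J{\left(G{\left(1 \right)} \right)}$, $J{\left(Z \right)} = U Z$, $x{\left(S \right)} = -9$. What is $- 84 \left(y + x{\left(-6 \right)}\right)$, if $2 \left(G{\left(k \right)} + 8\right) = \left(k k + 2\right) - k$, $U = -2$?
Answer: $-672$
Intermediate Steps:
$G{\left(k \right)} = -7 + \frac{k^{2}}{2} - \frac{k}{2}$ ($G{\left(k \right)} = -8 + \frac{\left(k k + 2\right) - k}{2} = -8 + \frac{\left(k^{2} + 2\right) - k}{2} = -8 + \frac{\left(2 + k^{2}\right) - k}{2} = -8 + \frac{2 + k^{2} - k}{2} = -8 + \left(1 + \frac{k^{2}}{2} - \frac{k}{2}\right) = -7 + \frac{k^{2}}{2} - \frac{k}{2}$)
$J{\left(Z \right)} = - 2 Z$
$y = 17$ ($y = 3 \cdot 1 - 2 \left(-7 + \frac{1^{2}}{2} - \frac{1}{2}\right) = 3 - 2 \left(-7 + \frac{1}{2} \cdot 1 - \frac{1}{2}\right) = 3 - 2 \left(-7 + \frac{1}{2} - \frac{1}{2}\right) = 3 - -14 = 3 + 14 = 17$)
$- 84 \left(y + x{\left(-6 \right)}\right) = - 84 \left(17 - 9\right) = \left(-84\right) 8 = -672$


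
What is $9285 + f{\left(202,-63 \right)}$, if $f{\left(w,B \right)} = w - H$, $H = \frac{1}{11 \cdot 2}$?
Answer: $\frac{208713}{22} \approx 9487.0$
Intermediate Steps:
$H = \frac{1}{22} \approx 0.045455$
$f{\left(w,B \right)} = - \frac{1}{22} + w$ ($f{\left(w,B \right)} = w - \frac{1}{22} = - \frac{1}{22} + w$)
$9285 + f{\left(202,-63 \right)} = 9285 + \left(- \frac{1}{22} + 202\right) = 9285 + \frac{4443}{22} = \frac{208713}{22}$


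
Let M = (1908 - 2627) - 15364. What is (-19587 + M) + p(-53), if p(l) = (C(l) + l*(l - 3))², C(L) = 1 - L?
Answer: 9096814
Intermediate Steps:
M = -16083 (M = -719 - 15364 = -16083)
p(l) = (1 - l + l*(-3 + l))² (p(l) = ((1 - l) + l*(l - 3))² = ((1 - l) + l*(-3 + l))² = (1 - l + l*(-3 + l))²)
(-19587 + M) + p(-53) = (-19587 - 16083) + (1 + (-53)² - 4*(-53))² = -35670 + (1 + 2809 + 212)² = -35670 + 3022² = -35670 + 9132484 = 9096814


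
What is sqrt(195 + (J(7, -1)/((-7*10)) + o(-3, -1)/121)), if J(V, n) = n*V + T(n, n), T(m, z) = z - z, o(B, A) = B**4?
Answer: sqrt(2368810)/110 ≈ 13.992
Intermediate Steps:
T(m, z) = 0
J(V, n) = V*n (J(V, n) = n*V + 0 = V*n + 0 = V*n)
sqrt(195 + (J(7, -1)/((-7*10)) + o(-3, -1)/121)) = sqrt(195 + ((7*(-1))/((-7*10)) + (-3)**4/121)) = sqrt(195 + (-7/(-70) + 81*(1/121))) = sqrt(195 + (-7*(-1/70) + 81/121)) = sqrt(195 + (1/10 + 81/121)) = sqrt(195 + 931/1210) = sqrt(236881/1210) = sqrt(2368810)/110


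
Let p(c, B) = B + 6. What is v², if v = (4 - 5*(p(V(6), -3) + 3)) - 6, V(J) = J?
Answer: 1024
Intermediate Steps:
p(c, B) = 6 + B
v = -32 (v = (4 - 5*((6 - 3) + 3)) - 6 = (4 - 5*(3 + 3)) - 6 = (4 - 5*6) - 6 = (4 - 30) - 6 = -26 - 6 = -32)
v² = (-32)² = 1024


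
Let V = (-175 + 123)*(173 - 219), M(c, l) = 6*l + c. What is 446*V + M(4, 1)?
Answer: 1066842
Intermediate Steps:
M(c, l) = c + 6*l
V = 2392 (V = -52*(-46) = 2392)
446*V + M(4, 1) = 446*2392 + (4 + 6*1) = 1066832 + (4 + 6) = 1066832 + 10 = 1066842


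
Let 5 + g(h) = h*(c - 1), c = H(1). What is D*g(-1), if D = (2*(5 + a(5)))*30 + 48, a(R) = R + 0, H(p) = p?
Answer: -3240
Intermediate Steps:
c = 1
a(R) = R
g(h) = -5 (g(h) = -5 + h*(1 - 1) = -5 + h*0 = -5 + 0 = -5)
D = 648 (D = (2*(5 + 5))*30 + 48 = (2*10)*30 + 48 = 20*30 + 48 = 600 + 48 = 648)
D*g(-1) = 648*(-5) = -3240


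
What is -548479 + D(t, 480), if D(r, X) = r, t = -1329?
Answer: -549808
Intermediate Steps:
-548479 + D(t, 480) = -548479 - 1329 = -549808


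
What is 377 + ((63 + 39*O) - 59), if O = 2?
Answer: 459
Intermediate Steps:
377 + ((63 + 39*O) - 59) = 377 + ((63 + 39*2) - 59) = 377 + ((63 + 78) - 59) = 377 + (141 - 59) = 377 + 82 = 459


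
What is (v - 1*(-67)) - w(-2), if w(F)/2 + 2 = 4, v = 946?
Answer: 1009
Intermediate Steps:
w(F) = 4 (w(F) = -4 + 2*4 = -4 + 8 = 4)
(v - 1*(-67)) - w(-2) = (946 - 1*(-67)) - 1*4 = (946 + 67) - 4 = 1013 - 4 = 1009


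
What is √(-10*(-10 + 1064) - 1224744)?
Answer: 2*I*√308821 ≈ 1111.4*I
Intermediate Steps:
√(-10*(-10 + 1064) - 1224744) = √(-10*1054 - 1224744) = √(-10540 - 1224744) = √(-1235284) = 2*I*√308821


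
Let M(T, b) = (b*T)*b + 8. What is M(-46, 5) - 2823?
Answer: -3965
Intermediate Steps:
M(T, b) = 8 + T*b² (M(T, b) = (T*b)*b + 8 = T*b² + 8 = 8 + T*b²)
M(-46, 5) - 2823 = (8 - 46*5²) - 2823 = (8 - 46*25) - 2823 = (8 - 1150) - 2823 = -1142 - 2823 = -3965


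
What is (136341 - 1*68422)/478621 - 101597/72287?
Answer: -43716796984/34598076227 ≈ -1.2636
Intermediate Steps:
(136341 - 1*68422)/478621 - 101597/72287 = (136341 - 68422)*(1/478621) - 101597*1/72287 = 67919*(1/478621) - 101597/72287 = 67919/478621 - 101597/72287 = -43716796984/34598076227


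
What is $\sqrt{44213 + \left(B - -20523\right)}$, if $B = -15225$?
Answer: $\sqrt{49511} \approx 222.51$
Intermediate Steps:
$\sqrt{44213 + \left(B - -20523\right)} = \sqrt{44213 - -5298} = \sqrt{44213 + \left(-15225 + 20523\right)} = \sqrt{44213 + 5298} = \sqrt{49511}$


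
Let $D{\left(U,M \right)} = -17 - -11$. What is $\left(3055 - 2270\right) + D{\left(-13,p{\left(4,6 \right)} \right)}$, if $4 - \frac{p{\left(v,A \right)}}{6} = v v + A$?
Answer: $779$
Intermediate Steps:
$p{\left(v,A \right)} = 24 - 6 A - 6 v^{2}$ ($p{\left(v,A \right)} = 24 - 6 \left(v v + A\right) = 24 - 6 \left(v^{2} + A\right) = 24 - 6 \left(A + v^{2}\right) = 24 - \left(6 A + 6 v^{2}\right) = 24 - 6 A - 6 v^{2}$)
$D{\left(U,M \right)} = -6$ ($D{\left(U,M \right)} = -17 + 11 = -6$)
$\left(3055 - 2270\right) + D{\left(-13,p{\left(4,6 \right)} \right)} = \left(3055 - 2270\right) - 6 = 785 - 6 = 779$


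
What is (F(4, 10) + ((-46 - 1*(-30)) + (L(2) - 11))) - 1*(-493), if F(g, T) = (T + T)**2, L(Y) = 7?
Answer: 873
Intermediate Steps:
F(g, T) = 4*T**2 (F(g, T) = (2*T)**2 = 4*T**2)
(F(4, 10) + ((-46 - 1*(-30)) + (L(2) - 11))) - 1*(-493) = (4*10**2 + ((-46 - 1*(-30)) + (7 - 11))) - 1*(-493) = (4*100 + ((-46 + 30) - 4)) + 493 = (400 + (-16 - 4)) + 493 = (400 - 20) + 493 = 380 + 493 = 873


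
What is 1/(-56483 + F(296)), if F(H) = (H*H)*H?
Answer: 1/25877853 ≈ 3.8643e-8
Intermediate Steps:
F(H) = H**3 (F(H) = H**2*H = H**3)
1/(-56483 + F(296)) = 1/(-56483 + 296**3) = 1/(-56483 + 25934336) = 1/25877853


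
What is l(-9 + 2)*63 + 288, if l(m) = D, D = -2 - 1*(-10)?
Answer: 792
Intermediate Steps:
D = 8 (D = -2 + 10 = 8)
l(m) = 8
l(-9 + 2)*63 + 288 = 8*63 + 288 = 504 + 288 = 792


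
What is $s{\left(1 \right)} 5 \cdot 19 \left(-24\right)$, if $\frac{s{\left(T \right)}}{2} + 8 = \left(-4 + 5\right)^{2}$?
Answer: $31920$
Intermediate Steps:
$s{\left(T \right)} = -14$ ($s{\left(T \right)} = -16 + 2 \left(-4 + 5\right)^{2} = -16 + 2 \cdot 1^{2} = -16 + 2 \cdot 1 = -16 + 2 = -14$)
$s{\left(1 \right)} 5 \cdot 19 \left(-24\right) = - 14 \cdot 5 \cdot 19 \left(-24\right) = - 14 \cdot 95 \left(-24\right) = \left(-14\right) \left(-2280\right) = 31920$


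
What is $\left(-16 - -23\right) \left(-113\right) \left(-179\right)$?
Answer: $141589$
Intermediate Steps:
$\left(-16 - -23\right) \left(-113\right) \left(-179\right) = \left(-16 + 23\right) \left(-113\right) \left(-179\right) = 7 \left(-113\right) \left(-179\right) = \left(-791\right) \left(-179\right) = 141589$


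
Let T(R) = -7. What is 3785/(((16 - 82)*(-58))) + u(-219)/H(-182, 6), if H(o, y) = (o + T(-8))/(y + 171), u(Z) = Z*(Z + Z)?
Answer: -2407104121/26796 ≈ -89831.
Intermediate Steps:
u(Z) = 2*Z² (u(Z) = Z*(2*Z) = 2*Z²)
H(o, y) = (-7 + o)/(171 + y) (H(o, y) = (o - 7)/(y + 171) = (-7 + o)/(171 + y))
3785/(((16 - 82)*(-58))) + u(-219)/H(-182, 6) = 3785/(((16 - 82)*(-58))) + (2*(-219)²)/(((-7 - 182)/(171 + 6))) = 3785/((-66*(-58))) + (2*47961)/((-189/177)) = 3785/3828 + 95922/(((1/177)*(-189))) = 3785*(1/3828) + 95922/(-63/59) = 3785/3828 + 95922*(-59/63) = 3785/3828 - 628822/7 = -2407104121/26796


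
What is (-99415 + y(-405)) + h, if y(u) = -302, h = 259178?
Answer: 159461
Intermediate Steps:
(-99415 + y(-405)) + h = (-99415 - 302) + 259178 = -99717 + 259178 = 159461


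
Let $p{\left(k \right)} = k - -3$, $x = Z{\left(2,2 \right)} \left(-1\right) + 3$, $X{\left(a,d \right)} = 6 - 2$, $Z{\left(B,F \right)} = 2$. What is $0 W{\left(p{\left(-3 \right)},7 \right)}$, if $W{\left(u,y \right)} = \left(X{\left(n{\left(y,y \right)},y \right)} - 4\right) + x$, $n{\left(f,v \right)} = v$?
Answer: $0$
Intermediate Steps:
$X{\left(a,d \right)} = 4$ ($X{\left(a,d \right)} = 6 - 2 = 4$)
$x = 1$ ($x = 2 \left(-1\right) + 3 = -2 + 3 = 1$)
$p{\left(k \right)} = 3 + k$ ($p{\left(k \right)} = k + 3 = 3 + k$)
$W{\left(u,y \right)} = 1$ ($W{\left(u,y \right)} = \left(4 - 4\right) + 1 = 0 + 1 = 1$)
$0 W{\left(p{\left(-3 \right)},7 \right)} = 0 \cdot 1 = 0$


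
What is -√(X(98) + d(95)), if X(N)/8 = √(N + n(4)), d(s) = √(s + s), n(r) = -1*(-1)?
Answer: -√(√190 + 24*√11) ≈ -9.6635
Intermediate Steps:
n(r) = 1
d(s) = √2*√s (d(s) = √(2*s) = √2*√s)
X(N) = 8*√(1 + N) (X(N) = 8*√(N + 1) = 8*√(1 + N))
-√(X(98) + d(95)) = -√(8*√(1 + 98) + √2*√95) = -√(8*√99 + √190) = -√(8*(3*√11) + √190) = -√(24*√11 + √190) = -√(√190 + 24*√11)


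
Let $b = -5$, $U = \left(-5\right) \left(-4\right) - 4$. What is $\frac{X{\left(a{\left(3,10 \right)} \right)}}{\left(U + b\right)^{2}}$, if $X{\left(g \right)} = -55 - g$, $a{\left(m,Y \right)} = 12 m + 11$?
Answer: $- \frac{102}{121} \approx -0.84298$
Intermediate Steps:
$U = 16$ ($U = 20 - 4 = 16$)
$a{\left(m,Y \right)} = 11 + 12 m$
$\frac{X{\left(a{\left(3,10 \right)} \right)}}{\left(U + b\right)^{2}} = \frac{-55 - \left(11 + 12 \cdot 3\right)}{\left(16 - 5\right)^{2}} = \frac{-55 - \left(11 + 36\right)}{11^{2}} = \frac{-55 - 47}{121} = \left(-55 - 47\right) \frac{1}{121} = \left(-102\right) \frac{1}{121} = - \frac{102}{121}$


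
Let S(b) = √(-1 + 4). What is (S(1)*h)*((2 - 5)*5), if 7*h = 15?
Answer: -225*√3/7 ≈ -55.673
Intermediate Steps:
h = 15/7 (h = (⅐)*15 = 15/7 ≈ 2.1429)
S(b) = √3
(S(1)*h)*((2 - 5)*5) = (√3*(15/7))*((2 - 5)*5) = (15*√3/7)*(-3*5) = (15*√3/7)*(-15) = -225*√3/7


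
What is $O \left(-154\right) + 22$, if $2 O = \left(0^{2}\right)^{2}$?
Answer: $22$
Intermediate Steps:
$O = 0$ ($O = \frac{\left(0^{2}\right)^{2}}{2} = \frac{0^{2}}{2} = \frac{1}{2} \cdot 0 = 0$)
$O \left(-154\right) + 22 = 0 \left(-154\right) + 22 = 0 + 22 = 22$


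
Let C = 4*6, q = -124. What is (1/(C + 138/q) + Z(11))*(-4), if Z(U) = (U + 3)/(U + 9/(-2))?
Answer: -162152/18447 ≈ -8.7902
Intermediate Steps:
Z(U) = (3 + U)/(-9/2 + U) (Z(U) = (3 + U)/(U + 9*(-1/2)) = (3 + U)/(U - 9/2) = (3 + U)/(-9/2 + U))
C = 24
(1/(C + 138/q) + Z(11))*(-4) = (1/(24 + 138/(-124)) + 2*(3 + 11)/(-9 + 2*11))*(-4) = (1/(24 + 138*(-1/124)) + 2*14/(-9 + 22))*(-4) = (1/(24 - 69/62) + 2*14/13)*(-4) = (1/(1419/62) + 2*(1/13)*14)*(-4) = (62/1419 + 28/13)*(-4) = (40538/18447)*(-4) = -162152/18447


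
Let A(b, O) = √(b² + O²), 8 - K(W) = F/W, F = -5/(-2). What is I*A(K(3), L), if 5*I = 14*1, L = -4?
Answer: 7*√97/3 ≈ 22.981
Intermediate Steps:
F = 5/2 (F = -5*(-½) = 5/2 ≈ 2.5000)
K(W) = 8 - 5/(2*W)
A(b, O) = √(O² + b²)
I = 14/5 (I = (14*1)/5 = (⅕)*14 = 14/5 ≈ 2.8000)
I*A(K(3), L) = 14*√((-4)² + (8 - 5/2/3)²)/5 = 14*√(16 + (8 - 5/2*⅓)²)/5 = 14*√(16 + (8 - ⅚)²)/5 = 14*√(16 + (43/6)²)/5 = 14*√(16 + 1849/36)/5 = 14*√(2425/36)/5 = 14*(5*√97/6)/5 = 7*√97/3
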